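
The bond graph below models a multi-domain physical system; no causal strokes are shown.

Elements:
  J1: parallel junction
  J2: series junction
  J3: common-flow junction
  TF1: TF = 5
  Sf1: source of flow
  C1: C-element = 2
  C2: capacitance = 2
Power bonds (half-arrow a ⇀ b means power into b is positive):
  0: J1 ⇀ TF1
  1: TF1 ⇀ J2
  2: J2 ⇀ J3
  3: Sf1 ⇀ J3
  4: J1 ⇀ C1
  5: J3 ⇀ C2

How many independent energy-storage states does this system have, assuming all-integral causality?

2  (C1, C2 all integral)

b3 stroke→Sf1  (Sf1 fixes flow; stroke at Sf1)
b2 stroke→J3  (J3: bond 3 brought flow, rest push out)
b5 stroke→J3  (J3 flow already set via bond 3)
b1 stroke→J2  (J2: bond 2 brought flow, rest push out)
b0 stroke→TF1  (TF TF1: opposite of bond 1)
b4 stroke→J1  (J1 needs exactly one e-in)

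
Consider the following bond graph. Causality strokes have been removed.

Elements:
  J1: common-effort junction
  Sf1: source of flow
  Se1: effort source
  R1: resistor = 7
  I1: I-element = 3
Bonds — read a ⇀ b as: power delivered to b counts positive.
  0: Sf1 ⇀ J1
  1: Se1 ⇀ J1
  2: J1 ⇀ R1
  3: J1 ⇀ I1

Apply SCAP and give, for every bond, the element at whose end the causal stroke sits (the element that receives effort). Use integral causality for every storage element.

b0 stroke→Sf1  (source Sf1 imposes f)
b1 stroke→J1  (source Se1 imposes e)
b2 stroke→R1  (J1 effort already set via bond 1)
b3 stroke→I1  (J1: bond 1 brought effort, rest push out)

#0 →Sf1
#1 →J1
#2 →R1
#3 →I1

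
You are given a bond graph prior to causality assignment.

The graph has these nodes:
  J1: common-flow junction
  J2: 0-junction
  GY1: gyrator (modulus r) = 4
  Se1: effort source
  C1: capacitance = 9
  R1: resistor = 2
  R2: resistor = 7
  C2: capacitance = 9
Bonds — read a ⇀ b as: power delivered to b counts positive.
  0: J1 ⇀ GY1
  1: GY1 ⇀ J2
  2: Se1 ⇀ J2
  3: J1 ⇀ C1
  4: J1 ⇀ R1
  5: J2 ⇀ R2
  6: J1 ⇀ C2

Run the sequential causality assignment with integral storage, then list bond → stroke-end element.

bond 0 |GY1
bond 1 |GY1
bond 2 |J2
bond 3 |J1
bond 4 |J1
bond 5 |R2
bond 6 |J1

b2 stroke→J2  (Se1 fixes effort; stroke away)
b1 stroke→GY1  (common-e at J2 fixed by 2)
b5 stroke→R2  (0-jn J2 has e-setter on 2)
b0 stroke→GY1  (through GY1, causality inverts; strokes same side of GY1)
b3 stroke→J1  (J1: bond 0 brought flow, rest push out)
b4 stroke→J1  (1-jn J1 has f-setter on 0)
b6 stroke→J1  (J1: bond 0 brought flow, rest push out)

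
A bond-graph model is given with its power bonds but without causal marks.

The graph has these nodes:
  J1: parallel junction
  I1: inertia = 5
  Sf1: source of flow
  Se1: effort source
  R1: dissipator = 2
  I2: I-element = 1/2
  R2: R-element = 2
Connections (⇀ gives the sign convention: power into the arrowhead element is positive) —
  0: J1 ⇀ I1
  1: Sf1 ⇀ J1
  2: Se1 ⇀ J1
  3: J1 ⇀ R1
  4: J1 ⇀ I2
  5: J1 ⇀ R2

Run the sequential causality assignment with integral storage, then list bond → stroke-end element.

bond 1 stroke→Sf1  (Sf1 (Sf) sets flow on bond)
bond 2 stroke→J1  (Se1 (Se) sets effort on bond)
bond 0 stroke→I1  (0-jn J1 has e-setter on 2)
bond 3 stroke→R1  (0-jn J1 has e-setter on 2)
bond 4 stroke→I2  (0-jn J1 has e-setter on 2)
bond 5 stroke→R2  (0-jn J1 has e-setter on 2)

#0 |I1
#1 |Sf1
#2 |J1
#3 |R1
#4 |I2
#5 |R2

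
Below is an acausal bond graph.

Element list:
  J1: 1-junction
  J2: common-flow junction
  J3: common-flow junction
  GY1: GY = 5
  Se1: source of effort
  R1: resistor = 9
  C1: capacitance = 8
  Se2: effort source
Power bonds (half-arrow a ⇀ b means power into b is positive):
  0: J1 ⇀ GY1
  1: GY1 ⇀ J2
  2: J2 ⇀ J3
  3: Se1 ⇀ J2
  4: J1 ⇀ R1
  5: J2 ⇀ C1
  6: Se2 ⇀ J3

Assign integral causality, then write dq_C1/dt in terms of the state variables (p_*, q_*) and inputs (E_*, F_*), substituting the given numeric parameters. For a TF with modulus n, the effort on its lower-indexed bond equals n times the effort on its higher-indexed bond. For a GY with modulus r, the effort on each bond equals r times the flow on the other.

b3 stroke at J2  (Se1 fixes effort; stroke away)
b6 stroke at J3  (source Se2 imposes e)
b2 stroke at J2  (J3 needs exactly one f-in)
b5 stroke at J2  (C1 outputs effort q/C1)
b1 stroke at GY1  (closing 1-jn rule on J2)
b0 stroke at GY1  (through GY1, causality inverts; strokes same side of GY1)
b4 stroke at J1  (J1 flow already set via bond 0)

dq_C1/dt = 9*E_Se1/25 + 9*E_Se2/25 - 9*q_C1/200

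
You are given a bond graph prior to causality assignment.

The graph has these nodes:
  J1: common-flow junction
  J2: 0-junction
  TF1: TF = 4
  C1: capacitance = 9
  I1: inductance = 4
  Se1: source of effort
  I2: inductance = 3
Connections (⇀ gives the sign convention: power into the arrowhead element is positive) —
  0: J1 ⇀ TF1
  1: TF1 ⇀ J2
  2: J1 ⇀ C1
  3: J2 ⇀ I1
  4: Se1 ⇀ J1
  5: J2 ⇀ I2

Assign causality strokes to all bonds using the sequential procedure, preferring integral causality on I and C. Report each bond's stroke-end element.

b4 stroke→J1  (Se1 fixes effort; stroke away)
b2 stroke→J1  (C1: C, integral causality)
b0 stroke→TF1  (J1: last free bond brings flow in)
b1 stroke→J2  (TF1 one-in-one-out from 0)
b3 stroke→I1  (J2: bond 1 brought effort, rest push out)
b5 stroke→I2  (0-jn J2 has e-setter on 1)

bond 0 stroke at TF1
bond 1 stroke at J2
bond 2 stroke at J1
bond 3 stroke at I1
bond 4 stroke at J1
bond 5 stroke at I2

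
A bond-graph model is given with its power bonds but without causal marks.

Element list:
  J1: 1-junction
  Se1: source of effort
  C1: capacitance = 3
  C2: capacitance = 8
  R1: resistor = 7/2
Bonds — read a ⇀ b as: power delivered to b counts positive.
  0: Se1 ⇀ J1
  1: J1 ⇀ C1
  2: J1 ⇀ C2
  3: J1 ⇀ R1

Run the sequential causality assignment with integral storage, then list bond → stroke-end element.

#0 →J1
#1 →J1
#2 →J1
#3 →R1

b0 →J1  (Se1 (Se) sets effort on bond)
b1 →J1  (C1 integral (e out))
b2 →J1  (C2: C, integral causality)
b3 →R1  (only one flow-in slot at J1)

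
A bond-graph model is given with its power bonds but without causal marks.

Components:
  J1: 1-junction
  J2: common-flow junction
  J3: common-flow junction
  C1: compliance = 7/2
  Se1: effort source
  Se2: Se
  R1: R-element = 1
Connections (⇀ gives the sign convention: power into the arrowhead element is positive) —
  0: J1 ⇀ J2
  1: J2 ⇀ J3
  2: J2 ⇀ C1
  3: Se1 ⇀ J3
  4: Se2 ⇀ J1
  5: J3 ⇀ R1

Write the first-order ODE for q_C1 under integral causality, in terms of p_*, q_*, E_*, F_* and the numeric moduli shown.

bond 3 stroke→J3  (Se1: effort source, stroke at far end)
bond 4 stroke→J1  (Se2 fixes effort; stroke away)
bond 0 stroke→J2  (J1: last free bond brings flow in)
bond 2 stroke→J2  (prefer integral on C1)
bond 1 stroke→J3  (J2: last free bond brings flow in)
bond 5 stroke→R1  (closing 1-jn rule on J3)

dq_C1/dt = E_Se1 + E_Se2 - 2*q_C1/7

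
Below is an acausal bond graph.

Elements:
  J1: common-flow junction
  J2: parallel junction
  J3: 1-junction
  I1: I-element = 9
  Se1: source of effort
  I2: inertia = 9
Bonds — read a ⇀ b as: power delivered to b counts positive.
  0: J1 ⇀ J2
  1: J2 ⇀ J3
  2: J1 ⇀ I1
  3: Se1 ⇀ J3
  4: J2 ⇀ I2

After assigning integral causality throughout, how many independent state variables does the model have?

2  (I1, I2 all integral)

bond 3 →J3  (source Se1 imposes e)
bond 1 →J2  (closing 1-jn rule on J3)
bond 0 →J1  (common-e at J2 fixed by 1)
bond 4 →I2  (common-e at J2 fixed by 1)
bond 2 →I1  (only one flow-in slot at J1)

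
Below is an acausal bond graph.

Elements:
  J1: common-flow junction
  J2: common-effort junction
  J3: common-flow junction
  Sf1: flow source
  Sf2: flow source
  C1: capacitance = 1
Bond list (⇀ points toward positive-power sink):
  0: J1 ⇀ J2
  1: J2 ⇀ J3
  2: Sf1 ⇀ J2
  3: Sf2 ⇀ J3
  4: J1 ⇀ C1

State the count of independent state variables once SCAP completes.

bond 2 |Sf1  (Sf1 fixes flow; stroke at Sf1)
bond 3 |Sf2  (Sf2 (Sf) sets flow on bond)
bond 1 |J3  (J3 flow already set via bond 3)
bond 0 |J2  (closing 0-jn rule on J2)
bond 4 |J1  (J1 flow already set via bond 0)

1  (C1 all integral)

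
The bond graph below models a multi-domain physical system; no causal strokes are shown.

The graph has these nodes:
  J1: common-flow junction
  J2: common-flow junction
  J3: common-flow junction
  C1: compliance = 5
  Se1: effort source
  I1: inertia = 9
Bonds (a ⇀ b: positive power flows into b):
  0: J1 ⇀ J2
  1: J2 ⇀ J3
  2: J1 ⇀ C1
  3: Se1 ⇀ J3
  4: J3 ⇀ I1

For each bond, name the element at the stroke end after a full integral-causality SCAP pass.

b0 |J2
b1 |J3
b2 |J1
b3 |J3
b4 |I1

#3 stroke at J3  (source Se1 imposes e)
#2 stroke at J1  (prefer integral on C1)
#0 stroke at J2  (closing 1-jn rule on J1)
#1 stroke at J3  (closing 1-jn rule on J2)
#4 stroke at I1  (J3 needs exactly one f-in)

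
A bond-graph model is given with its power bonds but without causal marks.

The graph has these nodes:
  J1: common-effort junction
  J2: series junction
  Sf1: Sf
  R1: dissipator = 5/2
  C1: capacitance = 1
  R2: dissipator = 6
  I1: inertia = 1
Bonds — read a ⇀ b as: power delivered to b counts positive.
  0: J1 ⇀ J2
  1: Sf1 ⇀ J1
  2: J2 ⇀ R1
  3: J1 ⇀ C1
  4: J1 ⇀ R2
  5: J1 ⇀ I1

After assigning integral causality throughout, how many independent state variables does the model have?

β1 |Sf1  (Sf1 fixes flow; stroke at Sf1)
β3 |J1  (prefer integral on C1)
β0 |J2  (J1: bond 3 brought effort, rest push out)
β4 |R2  (J1 effort already set via bond 3)
β5 |I1  (common-e at J1 fixed by 3)
β2 |R1  (J2 needs exactly one f-in)

2  (C1, I1 all integral)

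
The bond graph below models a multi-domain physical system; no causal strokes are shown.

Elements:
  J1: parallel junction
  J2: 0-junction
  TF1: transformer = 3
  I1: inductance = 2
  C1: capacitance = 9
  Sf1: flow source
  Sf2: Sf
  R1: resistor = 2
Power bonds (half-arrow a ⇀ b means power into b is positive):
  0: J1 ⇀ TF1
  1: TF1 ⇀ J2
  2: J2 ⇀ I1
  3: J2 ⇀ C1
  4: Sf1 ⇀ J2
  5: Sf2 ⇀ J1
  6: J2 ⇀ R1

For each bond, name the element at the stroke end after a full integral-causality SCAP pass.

β0 stroke at J1
β1 stroke at TF1
β2 stroke at I1
β3 stroke at J2
β4 stroke at Sf1
β5 stroke at Sf2
β6 stroke at R1

bond 4 stroke→Sf1  (source Sf1 imposes f)
bond 5 stroke→Sf2  (Sf2 fixes flow; stroke at Sf2)
bond 0 stroke→J1  (J1: last free bond brings effort in)
bond 1 stroke→TF1  (TF TF1: opposite of bond 0)
bond 2 stroke→I1  (I1 outputs flow p/I1)
bond 3 stroke→J2  (C1 integral (e out))
bond 6 stroke→R1  (J2 effort already set via bond 3)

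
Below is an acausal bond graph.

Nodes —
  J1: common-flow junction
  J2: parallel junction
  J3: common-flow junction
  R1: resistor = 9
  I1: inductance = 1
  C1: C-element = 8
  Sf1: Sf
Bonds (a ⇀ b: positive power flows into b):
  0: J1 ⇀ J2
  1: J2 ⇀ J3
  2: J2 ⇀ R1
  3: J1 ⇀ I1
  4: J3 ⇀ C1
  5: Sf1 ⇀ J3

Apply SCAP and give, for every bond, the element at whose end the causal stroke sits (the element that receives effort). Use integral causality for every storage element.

bond 5 stroke→Sf1  (source Sf1 imposes f)
bond 1 stroke→J3  (J3 flow already set via bond 5)
bond 4 stroke→J3  (J3 flow already set via bond 5)
bond 3 stroke→I1  (I1: I, integral causality)
bond 0 stroke→J1  (J1 flow already set via bond 3)
bond 2 stroke→J2  (only one effort-in slot at J2)

bond 0 →J1
bond 1 →J3
bond 2 →J2
bond 3 →I1
bond 4 →J3
bond 5 →Sf1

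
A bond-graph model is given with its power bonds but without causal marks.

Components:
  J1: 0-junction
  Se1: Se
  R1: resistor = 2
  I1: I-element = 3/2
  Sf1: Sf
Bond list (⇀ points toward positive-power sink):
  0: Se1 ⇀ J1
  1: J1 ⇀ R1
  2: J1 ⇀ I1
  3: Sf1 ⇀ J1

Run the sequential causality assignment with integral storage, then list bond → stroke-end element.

bond 0 stroke→J1  (source Se1 imposes e)
bond 3 stroke→Sf1  (Sf1 fixes flow; stroke at Sf1)
bond 1 stroke→R1  (0-jn J1 has e-setter on 0)
bond 2 stroke→I1  (0-jn J1 has e-setter on 0)

b0 →J1
b1 →R1
b2 →I1
b3 →Sf1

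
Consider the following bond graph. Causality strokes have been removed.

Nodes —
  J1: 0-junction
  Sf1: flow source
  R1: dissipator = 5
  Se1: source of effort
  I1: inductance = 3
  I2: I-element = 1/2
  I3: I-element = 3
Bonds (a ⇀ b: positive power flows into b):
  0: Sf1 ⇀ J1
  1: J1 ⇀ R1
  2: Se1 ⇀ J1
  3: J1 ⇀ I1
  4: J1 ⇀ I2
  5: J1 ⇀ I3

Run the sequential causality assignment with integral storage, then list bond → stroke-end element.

bond 0 |Sf1
bond 1 |R1
bond 2 |J1
bond 3 |I1
bond 4 |I2
bond 5 |I3

#0 →Sf1  (Sf1: flow source, stroke at near end)
#2 →J1  (Se1: effort source, stroke at far end)
#1 →R1  (0-jn J1 has e-setter on 2)
#3 →I1  (common-e at J1 fixed by 2)
#4 →I2  (0-jn J1 has e-setter on 2)
#5 →I3  (J1: bond 2 brought effort, rest push out)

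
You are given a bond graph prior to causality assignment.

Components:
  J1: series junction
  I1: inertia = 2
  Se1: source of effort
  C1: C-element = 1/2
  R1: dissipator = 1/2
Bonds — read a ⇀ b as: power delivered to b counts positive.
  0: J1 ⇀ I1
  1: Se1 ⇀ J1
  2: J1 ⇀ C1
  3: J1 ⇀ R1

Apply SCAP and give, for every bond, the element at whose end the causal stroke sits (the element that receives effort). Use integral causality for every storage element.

#0 →I1
#1 →J1
#2 →J1
#3 →J1

β1 stroke at J1  (Se1 fixes effort; stroke away)
β0 stroke at I1  (prefer integral on I1)
β2 stroke at J1  (J1: bond 0 brought flow, rest push out)
β3 stroke at J1  (1-jn J1 has f-setter on 0)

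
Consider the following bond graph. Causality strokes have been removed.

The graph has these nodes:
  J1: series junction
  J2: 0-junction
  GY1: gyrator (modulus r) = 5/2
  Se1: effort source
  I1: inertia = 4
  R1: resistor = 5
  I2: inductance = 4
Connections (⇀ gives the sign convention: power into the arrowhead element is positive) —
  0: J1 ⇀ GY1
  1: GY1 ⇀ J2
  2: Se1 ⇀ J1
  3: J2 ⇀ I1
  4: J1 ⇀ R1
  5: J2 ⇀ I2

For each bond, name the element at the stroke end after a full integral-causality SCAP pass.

b0 stroke at J1
b1 stroke at J2
b2 stroke at J1
b3 stroke at I1
b4 stroke at R1
b5 stroke at I2

bond 2 →J1  (Se1 (Se) sets effort on bond)
bond 3 →I1  (prefer integral on I1)
bond 5 →I2  (I2 integral (f out))
bond 1 →J2  (J2: last free bond brings effort in)
bond 0 →J1  (GY1 both-in/both-out from 1)
bond 4 →R1  (J1 needs exactly one f-in)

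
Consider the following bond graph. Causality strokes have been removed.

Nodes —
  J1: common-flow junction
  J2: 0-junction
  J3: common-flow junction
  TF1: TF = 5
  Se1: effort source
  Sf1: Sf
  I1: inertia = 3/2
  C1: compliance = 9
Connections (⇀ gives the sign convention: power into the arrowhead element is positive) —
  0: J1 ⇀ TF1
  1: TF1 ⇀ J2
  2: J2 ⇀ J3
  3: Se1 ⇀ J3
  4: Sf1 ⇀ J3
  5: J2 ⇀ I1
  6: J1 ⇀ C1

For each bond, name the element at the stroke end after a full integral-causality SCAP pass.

#0 stroke at TF1
#1 stroke at J2
#2 stroke at J3
#3 stroke at J3
#4 stroke at Sf1
#5 stroke at I1
#6 stroke at J1

#3 stroke at J3  (Se1 fixes effort; stroke away)
#4 stroke at Sf1  (Sf1 (Sf) sets flow on bond)
#2 stroke at J3  (common-f at J3 fixed by 4)
#5 stroke at I1  (I1 outputs flow p/I1)
#1 stroke at J2  (only one effort-in slot at J2)
#0 stroke at TF1  (TF1 one-in-one-out from 1)
#6 stroke at J1  (1-jn J1 has f-setter on 0)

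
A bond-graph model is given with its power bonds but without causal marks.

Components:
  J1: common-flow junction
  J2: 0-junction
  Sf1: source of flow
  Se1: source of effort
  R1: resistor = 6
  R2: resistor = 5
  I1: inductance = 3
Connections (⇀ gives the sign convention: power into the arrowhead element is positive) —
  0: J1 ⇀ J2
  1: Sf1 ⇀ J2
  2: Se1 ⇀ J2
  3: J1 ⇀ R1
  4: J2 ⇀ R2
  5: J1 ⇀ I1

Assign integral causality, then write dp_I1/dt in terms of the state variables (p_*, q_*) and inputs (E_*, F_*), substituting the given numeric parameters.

b1 →Sf1  (Sf1 fixes flow; stroke at Sf1)
b2 →J2  (source Se1 imposes e)
b0 →J1  (J2 effort already set via bond 2)
b4 →R2  (0-jn J2 has e-setter on 2)
b5 →I1  (prefer integral on I1)
b3 →J1  (common-f at J1 fixed by 5)

dp_I1/dt = -E_Se1 - 2*p_I1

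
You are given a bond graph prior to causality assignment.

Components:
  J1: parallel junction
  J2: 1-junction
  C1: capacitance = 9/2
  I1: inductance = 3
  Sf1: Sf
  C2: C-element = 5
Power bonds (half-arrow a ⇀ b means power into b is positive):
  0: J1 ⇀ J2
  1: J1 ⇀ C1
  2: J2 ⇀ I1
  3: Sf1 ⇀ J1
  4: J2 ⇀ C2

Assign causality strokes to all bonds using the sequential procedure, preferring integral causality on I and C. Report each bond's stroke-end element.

β0 |J2
β1 |J1
β2 |I1
β3 |Sf1
β4 |J2

b3 stroke→Sf1  (source Sf1 imposes f)
b1 stroke→J1  (prefer integral on C1)
b0 stroke→J2  (J1 effort already set via bond 1)
b2 stroke→I1  (prefer integral on I1)
b4 stroke→J2  (common-f at J2 fixed by 2)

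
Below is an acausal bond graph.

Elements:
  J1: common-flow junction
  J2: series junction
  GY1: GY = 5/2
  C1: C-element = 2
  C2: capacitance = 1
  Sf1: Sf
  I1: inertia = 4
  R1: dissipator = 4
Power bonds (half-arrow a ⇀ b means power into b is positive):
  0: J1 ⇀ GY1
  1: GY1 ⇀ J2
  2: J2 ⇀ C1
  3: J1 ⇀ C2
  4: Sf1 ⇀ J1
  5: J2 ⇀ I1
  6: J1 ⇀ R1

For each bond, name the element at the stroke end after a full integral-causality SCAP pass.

#0 stroke at J1
#1 stroke at J2
#2 stroke at J2
#3 stroke at J1
#4 stroke at Sf1
#5 stroke at I1
#6 stroke at J1

b4 |Sf1  (source Sf1 imposes f)
b0 |J1  (common-f at J1 fixed by 4)
b3 |J1  (1-jn J1 has f-setter on 4)
b6 |J1  (common-f at J1 fixed by 4)
b1 |J2  (GY GY1: same side as bond 0)
b2 |J2  (prefer integral on C1)
b5 |I1  (only one flow-in slot at J2)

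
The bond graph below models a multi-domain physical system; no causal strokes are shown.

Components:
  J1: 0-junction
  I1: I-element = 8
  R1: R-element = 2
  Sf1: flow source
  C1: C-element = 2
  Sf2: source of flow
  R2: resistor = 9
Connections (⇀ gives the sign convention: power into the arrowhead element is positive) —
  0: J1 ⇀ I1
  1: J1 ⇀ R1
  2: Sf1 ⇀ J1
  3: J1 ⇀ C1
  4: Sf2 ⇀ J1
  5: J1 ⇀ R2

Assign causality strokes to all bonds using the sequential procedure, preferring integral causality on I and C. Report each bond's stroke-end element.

bond 2 |Sf1  (source Sf1 imposes f)
bond 4 |Sf2  (Sf2 (Sf) sets flow on bond)
bond 0 |I1  (I1 integral (f out))
bond 3 |J1  (C1: C, integral causality)
bond 1 |R1  (J1: bond 3 brought effort, rest push out)
bond 5 |R2  (0-jn J1 has e-setter on 3)

#0 →I1
#1 →R1
#2 →Sf1
#3 →J1
#4 →Sf2
#5 →R2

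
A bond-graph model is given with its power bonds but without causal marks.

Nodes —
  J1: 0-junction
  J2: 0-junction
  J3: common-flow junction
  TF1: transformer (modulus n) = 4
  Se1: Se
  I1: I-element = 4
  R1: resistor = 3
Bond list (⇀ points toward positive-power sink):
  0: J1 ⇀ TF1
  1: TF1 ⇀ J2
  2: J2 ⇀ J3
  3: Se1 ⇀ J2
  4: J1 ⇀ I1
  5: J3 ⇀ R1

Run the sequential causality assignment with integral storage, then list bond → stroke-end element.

#3 |J2  (Se1 fixes effort; stroke away)
#1 |TF1  (common-e at J2 fixed by 3)
#2 |J3  (J2: bond 3 brought effort, rest push out)
#5 |R1  (J3: last free bond brings flow in)
#0 |J1  (TF TF1: opposite of bond 1)
#4 |I1  (J1 effort already set via bond 0)

β0 stroke at J1
β1 stroke at TF1
β2 stroke at J3
β3 stroke at J2
β4 stroke at I1
β5 stroke at R1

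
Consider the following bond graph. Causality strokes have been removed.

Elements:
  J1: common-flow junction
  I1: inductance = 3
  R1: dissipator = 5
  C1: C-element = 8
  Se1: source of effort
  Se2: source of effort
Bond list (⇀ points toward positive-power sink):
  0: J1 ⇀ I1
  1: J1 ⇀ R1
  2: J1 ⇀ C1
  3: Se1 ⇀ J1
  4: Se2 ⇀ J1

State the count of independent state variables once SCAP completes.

2  (C1, I1 all integral)

#3 stroke→J1  (Se1 fixes effort; stroke away)
#4 stroke→J1  (Se2: effort source, stroke at far end)
#0 stroke→I1  (I1 integral (f out))
#1 stroke→J1  (J1 flow already set via bond 0)
#2 stroke→J1  (J1 flow already set via bond 0)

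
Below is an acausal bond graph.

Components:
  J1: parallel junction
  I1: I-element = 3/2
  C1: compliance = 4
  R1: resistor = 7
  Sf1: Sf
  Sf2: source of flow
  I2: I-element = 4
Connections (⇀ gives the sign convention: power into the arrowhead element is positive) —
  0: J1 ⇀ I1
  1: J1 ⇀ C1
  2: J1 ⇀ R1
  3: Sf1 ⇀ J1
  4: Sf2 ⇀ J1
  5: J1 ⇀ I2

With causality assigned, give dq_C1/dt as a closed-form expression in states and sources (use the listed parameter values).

dq_C1/dt = F_Sf1 + F_Sf2 - 2*p_I1/3 - p_I2/4 - q_C1/28

#3 |Sf1  (Sf1 fixes flow; stroke at Sf1)
#4 |Sf2  (Sf2 (Sf) sets flow on bond)
#0 |I1  (I1 outputs flow p/I1)
#1 |J1  (C1 outputs effort q/C1)
#2 |R1  (J1 effort already set via bond 1)
#5 |I2  (J1 effort already set via bond 1)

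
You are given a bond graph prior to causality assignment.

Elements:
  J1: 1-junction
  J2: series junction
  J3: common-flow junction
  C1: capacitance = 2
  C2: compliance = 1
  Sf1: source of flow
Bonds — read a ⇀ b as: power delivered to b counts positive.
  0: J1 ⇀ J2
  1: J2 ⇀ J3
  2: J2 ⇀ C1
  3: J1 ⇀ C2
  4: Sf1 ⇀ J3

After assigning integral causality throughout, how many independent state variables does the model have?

#4 stroke→Sf1  (Sf1: flow source, stroke at near end)
#1 stroke→J3  (J3 flow already set via bond 4)
#0 stroke→J2  (1-jn J2 has f-setter on 1)
#2 stroke→J2  (J2 flow already set via bond 1)
#3 stroke→J1  (common-f at J1 fixed by 0)

2  (C1, C2 all integral)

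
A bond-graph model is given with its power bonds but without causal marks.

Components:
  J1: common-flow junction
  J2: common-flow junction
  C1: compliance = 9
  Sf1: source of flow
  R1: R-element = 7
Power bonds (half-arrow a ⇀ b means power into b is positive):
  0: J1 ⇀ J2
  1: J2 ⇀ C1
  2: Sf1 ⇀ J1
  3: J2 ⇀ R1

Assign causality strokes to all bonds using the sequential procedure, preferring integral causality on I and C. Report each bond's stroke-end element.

#2 |Sf1  (Sf1 fixes flow; stroke at Sf1)
#0 |J1  (J1 flow already set via bond 2)
#1 |J2  (J2: bond 0 brought flow, rest push out)
#3 |J2  (J2: bond 0 brought flow, rest push out)

#0 stroke at J1
#1 stroke at J2
#2 stroke at Sf1
#3 stroke at J2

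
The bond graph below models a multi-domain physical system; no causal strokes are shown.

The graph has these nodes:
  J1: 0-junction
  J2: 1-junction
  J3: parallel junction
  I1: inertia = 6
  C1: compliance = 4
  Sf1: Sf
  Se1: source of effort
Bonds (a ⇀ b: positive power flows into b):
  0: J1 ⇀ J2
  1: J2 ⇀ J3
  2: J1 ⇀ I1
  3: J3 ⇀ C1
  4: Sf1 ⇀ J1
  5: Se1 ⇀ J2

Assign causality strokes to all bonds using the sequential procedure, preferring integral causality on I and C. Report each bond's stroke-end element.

β0 |J1
β1 |J2
β2 |I1
β3 |J3
β4 |Sf1
β5 |J2

β4 stroke→Sf1  (source Sf1 imposes f)
β5 stroke→J2  (Se1 fixes effort; stroke away)
β2 stroke→I1  (I1: I, integral causality)
β0 stroke→J1  (J1 needs exactly one e-in)
β1 stroke→J2  (1-jn J2 has f-setter on 0)
β3 stroke→J3  (closing 0-jn rule on J3)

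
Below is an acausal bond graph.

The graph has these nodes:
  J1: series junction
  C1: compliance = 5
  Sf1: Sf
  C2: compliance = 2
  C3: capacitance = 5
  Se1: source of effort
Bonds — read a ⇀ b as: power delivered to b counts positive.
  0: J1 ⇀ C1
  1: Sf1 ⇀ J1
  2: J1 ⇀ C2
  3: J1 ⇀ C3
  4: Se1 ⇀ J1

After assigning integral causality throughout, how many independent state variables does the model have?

bond 1 →Sf1  (Sf1: flow source, stroke at near end)
bond 4 →J1  (Se1 (Se) sets effort on bond)
bond 0 →J1  (J1 flow already set via bond 1)
bond 2 →J1  (J1: bond 1 brought flow, rest push out)
bond 3 →J1  (common-f at J1 fixed by 1)

3  (C1, C2, C3 all integral)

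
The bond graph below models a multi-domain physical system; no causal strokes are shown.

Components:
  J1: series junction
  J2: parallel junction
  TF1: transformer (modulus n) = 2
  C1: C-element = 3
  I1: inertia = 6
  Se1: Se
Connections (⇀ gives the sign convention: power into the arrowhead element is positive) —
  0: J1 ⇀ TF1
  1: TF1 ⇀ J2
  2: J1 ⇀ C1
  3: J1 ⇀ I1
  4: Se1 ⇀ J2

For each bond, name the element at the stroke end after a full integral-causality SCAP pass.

β0 →J1
β1 →TF1
β2 →J1
β3 →I1
β4 →J2

b4 →J2  (source Se1 imposes e)
b1 →TF1  (J2: bond 4 brought effort, rest push out)
b0 →J1  (TF1: transformer flips bond 1)
b2 →J1  (C1: C, integral causality)
b3 →I1  (only one flow-in slot at J1)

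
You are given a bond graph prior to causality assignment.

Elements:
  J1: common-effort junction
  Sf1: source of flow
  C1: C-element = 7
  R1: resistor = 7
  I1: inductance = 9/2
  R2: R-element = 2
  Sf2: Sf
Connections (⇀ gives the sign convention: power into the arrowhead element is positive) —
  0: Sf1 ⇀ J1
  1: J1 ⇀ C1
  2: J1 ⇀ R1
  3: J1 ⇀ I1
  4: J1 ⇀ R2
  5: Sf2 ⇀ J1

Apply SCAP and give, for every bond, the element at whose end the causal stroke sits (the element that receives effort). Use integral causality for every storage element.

b0 |Sf1  (Sf1 (Sf) sets flow on bond)
b5 |Sf2  (Sf2: flow source, stroke at near end)
b1 |J1  (prefer integral on C1)
b2 |R1  (J1: bond 1 brought effort, rest push out)
b3 |I1  (common-e at J1 fixed by 1)
b4 |R2  (J1 effort already set via bond 1)

β0 stroke at Sf1
β1 stroke at J1
β2 stroke at R1
β3 stroke at I1
β4 stroke at R2
β5 stroke at Sf2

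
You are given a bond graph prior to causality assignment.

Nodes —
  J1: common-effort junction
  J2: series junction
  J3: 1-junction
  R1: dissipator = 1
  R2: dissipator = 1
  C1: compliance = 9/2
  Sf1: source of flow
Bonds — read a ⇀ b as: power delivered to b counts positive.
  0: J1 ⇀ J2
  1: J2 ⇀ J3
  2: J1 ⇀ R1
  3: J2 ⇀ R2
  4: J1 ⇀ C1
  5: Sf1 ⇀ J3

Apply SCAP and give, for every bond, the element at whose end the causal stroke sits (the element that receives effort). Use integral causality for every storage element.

β5 |Sf1  (source Sf1 imposes f)
β1 |J3  (J3 flow already set via bond 5)
β0 |J2  (J2: bond 1 brought flow, rest push out)
β3 |J2  (J2 flow already set via bond 1)
β4 |J1  (C1 integral (e out))
β2 |R1  (common-e at J1 fixed by 4)

β0 stroke→J2
β1 stroke→J3
β2 stroke→R1
β3 stroke→J2
β4 stroke→J1
β5 stroke→Sf1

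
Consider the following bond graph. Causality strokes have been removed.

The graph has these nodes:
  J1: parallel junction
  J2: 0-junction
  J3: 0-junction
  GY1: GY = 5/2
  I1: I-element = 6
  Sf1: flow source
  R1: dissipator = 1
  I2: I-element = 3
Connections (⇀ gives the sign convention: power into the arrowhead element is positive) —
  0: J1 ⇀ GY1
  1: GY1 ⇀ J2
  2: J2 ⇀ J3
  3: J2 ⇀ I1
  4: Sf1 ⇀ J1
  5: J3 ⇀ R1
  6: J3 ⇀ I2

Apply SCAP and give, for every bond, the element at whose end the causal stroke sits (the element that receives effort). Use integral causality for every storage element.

β4 stroke at Sf1  (Sf1: flow source, stroke at near end)
β0 stroke at J1  (J1 needs exactly one e-in)
β1 stroke at J2  (through GY1, causality inverts; strokes same side of GY1)
β2 stroke at J3  (common-e at J2 fixed by 1)
β3 stroke at I1  (common-e at J2 fixed by 1)
β5 stroke at R1  (J3 effort already set via bond 2)
β6 stroke at I2  (J3 effort already set via bond 2)

#0 |J1
#1 |J2
#2 |J3
#3 |I1
#4 |Sf1
#5 |R1
#6 |I2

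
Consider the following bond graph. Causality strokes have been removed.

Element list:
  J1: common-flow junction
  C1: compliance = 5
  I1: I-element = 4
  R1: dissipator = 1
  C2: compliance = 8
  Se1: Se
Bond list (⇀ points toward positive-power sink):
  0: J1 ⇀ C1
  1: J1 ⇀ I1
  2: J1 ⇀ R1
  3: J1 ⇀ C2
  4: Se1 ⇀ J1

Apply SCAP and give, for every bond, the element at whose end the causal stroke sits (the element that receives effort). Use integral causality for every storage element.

#4 |J1  (Se1: effort source, stroke at far end)
#0 |J1  (C1: C, integral causality)
#1 |I1  (I1: I, integral causality)
#2 |J1  (J1: bond 1 brought flow, rest push out)
#3 |J1  (J1 flow already set via bond 1)

β0 stroke at J1
β1 stroke at I1
β2 stroke at J1
β3 stroke at J1
β4 stroke at J1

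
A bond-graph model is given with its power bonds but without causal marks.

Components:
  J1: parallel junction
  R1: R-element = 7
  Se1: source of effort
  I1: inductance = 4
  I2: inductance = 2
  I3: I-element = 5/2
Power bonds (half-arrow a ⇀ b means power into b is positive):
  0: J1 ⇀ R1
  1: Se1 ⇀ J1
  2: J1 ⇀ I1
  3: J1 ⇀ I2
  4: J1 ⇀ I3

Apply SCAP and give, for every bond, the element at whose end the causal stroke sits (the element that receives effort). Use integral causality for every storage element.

β0 stroke→R1
β1 stroke→J1
β2 stroke→I1
β3 stroke→I2
β4 stroke→I3

#1 |J1  (Se1: effort source, stroke at far end)
#0 |R1  (J1: bond 1 brought effort, rest push out)
#2 |I1  (common-e at J1 fixed by 1)
#3 |I2  (J1 effort already set via bond 1)
#4 |I3  (common-e at J1 fixed by 1)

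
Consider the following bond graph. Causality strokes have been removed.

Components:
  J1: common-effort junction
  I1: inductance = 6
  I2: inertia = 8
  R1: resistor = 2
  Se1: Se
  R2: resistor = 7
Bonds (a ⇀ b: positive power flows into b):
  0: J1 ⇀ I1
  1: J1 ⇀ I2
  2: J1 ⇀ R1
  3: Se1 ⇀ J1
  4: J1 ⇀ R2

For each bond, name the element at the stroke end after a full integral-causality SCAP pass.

β0 →I1
β1 →I2
β2 →R1
β3 →J1
β4 →R2

#3 →J1  (source Se1 imposes e)
#0 →I1  (common-e at J1 fixed by 3)
#1 →I2  (common-e at J1 fixed by 3)
#2 →R1  (0-jn J1 has e-setter on 3)
#4 →R2  (common-e at J1 fixed by 3)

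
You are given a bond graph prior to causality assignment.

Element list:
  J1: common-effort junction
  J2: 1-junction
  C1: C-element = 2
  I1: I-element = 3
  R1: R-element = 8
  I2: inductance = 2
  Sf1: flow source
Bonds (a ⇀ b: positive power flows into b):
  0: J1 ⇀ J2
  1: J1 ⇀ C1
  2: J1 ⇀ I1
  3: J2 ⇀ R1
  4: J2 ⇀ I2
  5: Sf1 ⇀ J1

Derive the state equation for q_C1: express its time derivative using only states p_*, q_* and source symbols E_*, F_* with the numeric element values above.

#5 |Sf1  (Sf1 (Sf) sets flow on bond)
#1 |J1  (C1 outputs effort q/C1)
#0 |J2  (J1: bond 1 brought effort, rest push out)
#2 |I1  (J1 effort already set via bond 1)
#4 |I2  (I2: I, integral causality)
#3 |J2  (1-jn J2 has f-setter on 4)

dq_C1/dt = F_Sf1 - p_I1/3 - p_I2/2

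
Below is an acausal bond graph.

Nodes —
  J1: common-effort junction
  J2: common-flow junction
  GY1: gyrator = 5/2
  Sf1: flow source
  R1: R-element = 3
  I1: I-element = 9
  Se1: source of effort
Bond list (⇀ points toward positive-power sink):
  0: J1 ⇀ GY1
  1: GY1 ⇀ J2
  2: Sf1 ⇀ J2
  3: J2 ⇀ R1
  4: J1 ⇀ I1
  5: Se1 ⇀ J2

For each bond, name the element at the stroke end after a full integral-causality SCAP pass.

bond 0 stroke→J1
bond 1 stroke→J2
bond 2 stroke→Sf1
bond 3 stroke→J2
bond 4 stroke→I1
bond 5 stroke→J2

bond 2 stroke at Sf1  (source Sf1 imposes f)
bond 5 stroke at J2  (Se1: effort source, stroke at far end)
bond 1 stroke at J2  (common-f at J2 fixed by 2)
bond 3 stroke at J2  (common-f at J2 fixed by 2)
bond 0 stroke at J1  (GY1 both-in/both-out from 1)
bond 4 stroke at I1  (0-jn J1 has e-setter on 0)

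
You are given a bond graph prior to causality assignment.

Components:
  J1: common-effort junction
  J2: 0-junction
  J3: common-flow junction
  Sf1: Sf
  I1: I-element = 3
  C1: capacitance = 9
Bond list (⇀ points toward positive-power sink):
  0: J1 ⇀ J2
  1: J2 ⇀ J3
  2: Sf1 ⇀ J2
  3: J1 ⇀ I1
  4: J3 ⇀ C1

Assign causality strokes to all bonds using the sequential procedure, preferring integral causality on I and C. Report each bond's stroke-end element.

bond 0 stroke→J1
bond 1 stroke→J2
bond 2 stroke→Sf1
bond 3 stroke→I1
bond 4 stroke→J3

β2 stroke→Sf1  (Sf1 fixes flow; stroke at Sf1)
β3 stroke→I1  (I1: I, integral causality)
β0 stroke→J1  (closing 0-jn rule on J1)
β1 stroke→J2  (J2: last free bond brings effort in)
β4 stroke→J3  (J3: bond 1 brought flow, rest push out)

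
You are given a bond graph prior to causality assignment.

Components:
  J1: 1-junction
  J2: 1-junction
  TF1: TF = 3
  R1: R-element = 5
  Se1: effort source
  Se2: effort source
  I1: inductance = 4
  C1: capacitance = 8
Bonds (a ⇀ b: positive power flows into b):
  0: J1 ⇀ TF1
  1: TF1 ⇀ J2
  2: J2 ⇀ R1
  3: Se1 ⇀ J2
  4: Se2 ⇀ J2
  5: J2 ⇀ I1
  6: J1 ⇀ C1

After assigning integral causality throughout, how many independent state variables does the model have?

β3 stroke at J2  (Se1: effort source, stroke at far end)
β4 stroke at J2  (source Se2 imposes e)
β5 stroke at I1  (prefer integral on I1)
β1 stroke at J2  (common-f at J2 fixed by 5)
β2 stroke at J2  (1-jn J2 has f-setter on 5)
β0 stroke at TF1  (TF1 one-in-one-out from 1)
β6 stroke at J1  (J1 flow already set via bond 0)

2  (C1, I1 all integral)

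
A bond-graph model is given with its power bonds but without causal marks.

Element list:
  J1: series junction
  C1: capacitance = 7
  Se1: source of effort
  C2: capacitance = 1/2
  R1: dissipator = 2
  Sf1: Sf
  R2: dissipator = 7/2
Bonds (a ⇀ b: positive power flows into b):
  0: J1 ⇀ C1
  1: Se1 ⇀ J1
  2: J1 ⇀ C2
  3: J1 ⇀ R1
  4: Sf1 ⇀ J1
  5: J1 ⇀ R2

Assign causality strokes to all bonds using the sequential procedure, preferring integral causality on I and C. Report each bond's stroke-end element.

bond 1 →J1  (source Se1 imposes e)
bond 4 →Sf1  (source Sf1 imposes f)
bond 0 →J1  (1-jn J1 has f-setter on 4)
bond 2 →J1  (1-jn J1 has f-setter on 4)
bond 3 →J1  (J1 flow already set via bond 4)
bond 5 →J1  (common-f at J1 fixed by 4)

b0 →J1
b1 →J1
b2 →J1
b3 →J1
b4 →Sf1
b5 →J1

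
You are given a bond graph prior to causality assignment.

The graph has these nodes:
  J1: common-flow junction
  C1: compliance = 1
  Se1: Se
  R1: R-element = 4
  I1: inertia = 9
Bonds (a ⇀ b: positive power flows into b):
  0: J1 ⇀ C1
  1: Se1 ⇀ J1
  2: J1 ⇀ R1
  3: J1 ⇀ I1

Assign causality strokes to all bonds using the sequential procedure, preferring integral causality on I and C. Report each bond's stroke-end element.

bond 1 |J1  (Se1 (Se) sets effort on bond)
bond 0 |J1  (C1: C, integral causality)
bond 3 |I1  (I1: I, integral causality)
bond 2 |J1  (common-f at J1 fixed by 3)

β0 →J1
β1 →J1
β2 →J1
β3 →I1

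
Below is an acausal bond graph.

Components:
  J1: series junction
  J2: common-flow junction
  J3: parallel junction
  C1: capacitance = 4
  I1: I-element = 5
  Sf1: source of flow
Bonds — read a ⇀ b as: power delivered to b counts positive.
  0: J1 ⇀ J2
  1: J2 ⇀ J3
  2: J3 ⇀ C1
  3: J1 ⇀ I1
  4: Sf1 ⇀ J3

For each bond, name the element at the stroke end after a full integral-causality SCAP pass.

bond 0 stroke→J1
bond 1 stroke→J2
bond 2 stroke→J3
bond 3 stroke→I1
bond 4 stroke→Sf1

β4 stroke→Sf1  (Sf1 (Sf) sets flow on bond)
β2 stroke→J3  (C1 outputs effort q/C1)
β1 stroke→J2  (J3: bond 2 brought effort, rest push out)
β0 stroke→J1  (J2 needs exactly one f-in)
β3 stroke→I1  (J1 needs exactly one f-in)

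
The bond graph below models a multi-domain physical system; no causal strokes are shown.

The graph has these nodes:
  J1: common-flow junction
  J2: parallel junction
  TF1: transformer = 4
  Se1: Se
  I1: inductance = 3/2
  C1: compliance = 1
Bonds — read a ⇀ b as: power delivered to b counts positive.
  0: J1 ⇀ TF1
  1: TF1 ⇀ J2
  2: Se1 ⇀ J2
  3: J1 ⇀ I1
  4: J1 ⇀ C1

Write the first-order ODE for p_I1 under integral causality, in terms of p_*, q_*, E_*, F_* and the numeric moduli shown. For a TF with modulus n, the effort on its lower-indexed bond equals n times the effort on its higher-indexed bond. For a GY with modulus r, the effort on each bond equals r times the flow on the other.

bond 2 stroke at J2  (Se1 (Se) sets effort on bond)
bond 1 stroke at TF1  (J2 effort already set via bond 2)
bond 0 stroke at J1  (TF1: transformer flips bond 1)
bond 3 stroke at I1  (I1: I, integral causality)
bond 4 stroke at J1  (J1: bond 3 brought flow, rest push out)

dp_I1/dt = -4*E_Se1 - q_C1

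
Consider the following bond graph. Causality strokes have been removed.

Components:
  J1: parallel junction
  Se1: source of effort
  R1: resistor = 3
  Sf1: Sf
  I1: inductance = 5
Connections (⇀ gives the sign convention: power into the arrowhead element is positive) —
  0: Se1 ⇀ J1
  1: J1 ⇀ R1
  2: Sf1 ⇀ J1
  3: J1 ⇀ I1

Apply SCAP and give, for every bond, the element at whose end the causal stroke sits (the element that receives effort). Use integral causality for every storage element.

b0 →J1  (Se1 fixes effort; stroke away)
b2 →Sf1  (Sf1 fixes flow; stroke at Sf1)
b1 →R1  (0-jn J1 has e-setter on 0)
b3 →I1  (J1 effort already set via bond 0)

b0 |J1
b1 |R1
b2 |Sf1
b3 |I1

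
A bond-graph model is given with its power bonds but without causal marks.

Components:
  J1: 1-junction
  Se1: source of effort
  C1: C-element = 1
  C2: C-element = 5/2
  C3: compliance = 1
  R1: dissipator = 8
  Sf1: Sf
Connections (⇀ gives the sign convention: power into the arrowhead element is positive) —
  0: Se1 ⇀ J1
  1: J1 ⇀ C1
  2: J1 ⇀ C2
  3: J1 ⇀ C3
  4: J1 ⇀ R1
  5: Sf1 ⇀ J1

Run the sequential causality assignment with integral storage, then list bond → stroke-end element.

b0 |J1  (source Se1 imposes e)
b5 |Sf1  (source Sf1 imposes f)
b1 |J1  (common-f at J1 fixed by 5)
b2 |J1  (J1: bond 5 brought flow, rest push out)
b3 |J1  (common-f at J1 fixed by 5)
b4 |J1  (common-f at J1 fixed by 5)

#0 |J1
#1 |J1
#2 |J1
#3 |J1
#4 |J1
#5 |Sf1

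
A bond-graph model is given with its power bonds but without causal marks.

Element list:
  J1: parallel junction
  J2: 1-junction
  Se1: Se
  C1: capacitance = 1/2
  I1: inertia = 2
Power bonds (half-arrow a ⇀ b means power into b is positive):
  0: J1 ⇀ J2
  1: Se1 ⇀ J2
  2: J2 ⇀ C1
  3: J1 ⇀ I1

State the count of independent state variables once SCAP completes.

2  (C1, I1 all integral)

β1 stroke→J2  (source Se1 imposes e)
β2 stroke→J2  (C1: C, integral causality)
β0 stroke→J1  (closing 1-jn rule on J2)
β3 stroke→I1  (0-jn J1 has e-setter on 0)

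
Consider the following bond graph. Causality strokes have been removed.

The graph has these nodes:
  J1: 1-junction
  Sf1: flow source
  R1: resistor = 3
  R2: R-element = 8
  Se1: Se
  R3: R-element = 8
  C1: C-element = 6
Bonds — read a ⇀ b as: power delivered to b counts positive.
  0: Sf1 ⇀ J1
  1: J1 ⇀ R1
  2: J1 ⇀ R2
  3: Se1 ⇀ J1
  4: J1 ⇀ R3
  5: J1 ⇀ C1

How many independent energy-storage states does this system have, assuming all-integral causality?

β0 stroke→Sf1  (Sf1 (Sf) sets flow on bond)
β3 stroke→J1  (Se1 (Se) sets effort on bond)
β1 stroke→J1  (common-f at J1 fixed by 0)
β2 stroke→J1  (J1: bond 0 brought flow, rest push out)
β4 stroke→J1  (common-f at J1 fixed by 0)
β5 stroke→J1  (common-f at J1 fixed by 0)

1  (C1 all integral)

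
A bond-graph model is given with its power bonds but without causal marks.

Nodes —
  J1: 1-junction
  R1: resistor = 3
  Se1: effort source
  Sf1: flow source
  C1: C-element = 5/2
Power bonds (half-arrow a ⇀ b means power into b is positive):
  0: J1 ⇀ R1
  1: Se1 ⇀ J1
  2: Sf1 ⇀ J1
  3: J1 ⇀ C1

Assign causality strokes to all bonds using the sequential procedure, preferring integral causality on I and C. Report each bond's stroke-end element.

#1 stroke at J1  (Se1 (Se) sets effort on bond)
#2 stroke at Sf1  (Sf1: flow source, stroke at near end)
#0 stroke at J1  (1-jn J1 has f-setter on 2)
#3 stroke at J1  (J1: bond 2 brought flow, rest push out)

bond 0 stroke at J1
bond 1 stroke at J1
bond 2 stroke at Sf1
bond 3 stroke at J1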